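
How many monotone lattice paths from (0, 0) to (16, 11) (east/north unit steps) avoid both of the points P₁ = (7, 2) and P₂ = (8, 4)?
Number of paths = 8797230

Inclusion–exclusion. Total paths: C(27, 16) = 13037895. Through P₁: C(9, 7)·C(18, 9) = 1750320. Through P₂: C(12, 8)·C(15, 8) = 3185325. Since P₁ is strictly southwest of P₂, a monotone path through both must visit P₁ then P₂; paths through both = C(9, 7)·C(3, 1)·C(15, 8) = 694980. Avoid both = 13037895 − 1750320 − 3185325 + 694980 = 8797230.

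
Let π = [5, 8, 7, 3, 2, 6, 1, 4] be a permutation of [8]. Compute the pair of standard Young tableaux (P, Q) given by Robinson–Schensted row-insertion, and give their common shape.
P = [1, 4] / [2, 6] / [3, 7] / [5] / [8];  Q = [1, 2] / [3, 6] / [4, 8] / [5] / [7];  common shape = (2, 2, 2, 1, 1)

Row-insert the values π_1, π_2, … into P one at a time, bumping the leftmost entry strictly greater than the inserted value down to the next row. The recording tableau Q records, in position (i, j), the step at which that cell was added to P.
  Insert 5 (step 1): P = [5];  Q = [1]
  Insert 8 (step 2): P = [5, 8];  Q = [1, 2]
  Insert 7 (step 3): P = [5, 7] / [8];  Q = [1, 2] / [3]
  Insert 3 (step 4): P = [3, 7] / [5] / [8];  Q = [1, 2] / [3] / [4]
  Insert 2 (step 5): P = [2, 7] / [3] / [5] / [8];  Q = [1, 2] / [3] / [4] / [5]
  Insert 6 (step 6): P = [2, 6] / [3, 7] / [5] / [8];  Q = [1, 2] / [3, 6] / [4] / [5]
  Insert 1 (step 7): P = [1, 6] / [2, 7] / [3] / [5] / [8];  Q = [1, 2] / [3, 6] / [4] / [5] / [7]
  Insert 4 (step 8): P = [1, 4] / [2, 6] / [3, 7] / [5] / [8];  Q = [1, 2] / [3, 6] / [4, 8] / [5] / [7]
Final shape: (2, 2, 2, 1, 1).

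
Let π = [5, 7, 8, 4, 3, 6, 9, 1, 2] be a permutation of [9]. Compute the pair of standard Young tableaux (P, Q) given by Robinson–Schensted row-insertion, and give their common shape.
P = [1, 2, 8, 9] / [3, 6] / [4, 7] / [5];  Q = [1, 2, 3, 7] / [4, 6] / [5, 9] / [8];  common shape = (4, 2, 2, 1)

Row-insert the values π_1, π_2, … into P one at a time, bumping the leftmost entry strictly greater than the inserted value down to the next row. The recording tableau Q records, in position (i, j), the step at which that cell was added to P.
  Insert 5 (step 1): P = [5];  Q = [1]
  Insert 7 (step 2): P = [5, 7];  Q = [1, 2]
  Insert 8 (step 3): P = [5, 7, 8];  Q = [1, 2, 3]
  Insert 4 (step 4): P = [4, 7, 8] / [5];  Q = [1, 2, 3] / [4]
  Insert 3 (step 5): P = [3, 7, 8] / [4] / [5];  Q = [1, 2, 3] / [4] / [5]
  Insert 6 (step 6): P = [3, 6, 8] / [4, 7] / [5];  Q = [1, 2, 3] / [4, 6] / [5]
  Insert 9 (step 7): P = [3, 6, 8, 9] / [4, 7] / [5];  Q = [1, 2, 3, 7] / [4, 6] / [5]
  Insert 1 (step 8): P = [1, 6, 8, 9] / [3, 7] / [4] / [5];  Q = [1, 2, 3, 7] / [4, 6] / [5] / [8]
  Insert 2 (step 9): P = [1, 2, 8, 9] / [3, 6] / [4, 7] / [5];  Q = [1, 2, 3, 7] / [4, 6] / [5, 9] / [8]
Final shape: (4, 2, 2, 1).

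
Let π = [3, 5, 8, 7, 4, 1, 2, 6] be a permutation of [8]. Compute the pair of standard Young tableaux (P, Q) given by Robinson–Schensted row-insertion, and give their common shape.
P = [1, 2, 6] / [3, 4, 7] / [5] / [8];  Q = [1, 2, 3] / [4, 7, 8] / [5] / [6];  common shape = (3, 3, 1, 1)

Row-insert the values π_1, π_2, … into P one at a time, bumping the leftmost entry strictly greater than the inserted value down to the next row. The recording tableau Q records, in position (i, j), the step at which that cell was added to P.
  Insert 3 (step 1): P = [3];  Q = [1]
  Insert 5 (step 2): P = [3, 5];  Q = [1, 2]
  Insert 8 (step 3): P = [3, 5, 8];  Q = [1, 2, 3]
  Insert 7 (step 4): P = [3, 5, 7] / [8];  Q = [1, 2, 3] / [4]
  Insert 4 (step 5): P = [3, 4, 7] / [5] / [8];  Q = [1, 2, 3] / [4] / [5]
  Insert 1 (step 6): P = [1, 4, 7] / [3] / [5] / [8];  Q = [1, 2, 3] / [4] / [5] / [6]
  Insert 2 (step 7): P = [1, 2, 7] / [3, 4] / [5] / [8];  Q = [1, 2, 3] / [4, 7] / [5] / [6]
  Insert 6 (step 8): P = [1, 2, 6] / [3, 4, 7] / [5] / [8];  Q = [1, 2, 3] / [4, 7, 8] / [5] / [6]
Final shape: (3, 3, 1, 1).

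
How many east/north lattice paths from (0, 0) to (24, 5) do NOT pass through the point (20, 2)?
Number of paths = 110670

Total paths from (0, 0) to (24, 5): C(29, 24) = 118755. Paths through (20, 2): (paths (0, 0) → (20, 2)) × (paths (20, 2) → (24, 5)) = C(22, 20) · C(7, 4) = 231 · 35 = 8085. Avoidance count = 118755 − 8085 = 110670.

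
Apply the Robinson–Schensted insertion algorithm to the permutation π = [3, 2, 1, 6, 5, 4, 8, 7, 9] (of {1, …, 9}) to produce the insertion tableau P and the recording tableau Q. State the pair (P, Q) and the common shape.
P = [1, 4, 7, 9] / [2, 5, 8] / [3, 6];  Q = [1, 4, 7, 9] / [2, 5, 8] / [3, 6];  common shape = (4, 3, 2)

Row-insert the values π_1, π_2, … into P one at a time, bumping the leftmost entry strictly greater than the inserted value down to the next row. The recording tableau Q records, in position (i, j), the step at which that cell was added to P.
  Insert 3 (step 1): P = [3];  Q = [1]
  Insert 2 (step 2): P = [2] / [3];  Q = [1] / [2]
  Insert 1 (step 3): P = [1] / [2] / [3];  Q = [1] / [2] / [3]
  Insert 6 (step 4): P = [1, 6] / [2] / [3];  Q = [1, 4] / [2] / [3]
  Insert 5 (step 5): P = [1, 5] / [2, 6] / [3];  Q = [1, 4] / [2, 5] / [3]
  Insert 4 (step 6): P = [1, 4] / [2, 5] / [3, 6];  Q = [1, 4] / [2, 5] / [3, 6]
  Insert 8 (step 7): P = [1, 4, 8] / [2, 5] / [3, 6];  Q = [1, 4, 7] / [2, 5] / [3, 6]
  Insert 7 (step 8): P = [1, 4, 7] / [2, 5, 8] / [3, 6];  Q = [1, 4, 7] / [2, 5, 8] / [3, 6]
  Insert 9 (step 9): P = [1, 4, 7, 9] / [2, 5, 8] / [3, 6];  Q = [1, 4, 7, 9] / [2, 5, 8] / [3, 6]
Final shape: (4, 3, 2).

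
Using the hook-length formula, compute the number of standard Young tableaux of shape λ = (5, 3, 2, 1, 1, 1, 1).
# SYT of shape (5, 3, 2, 1, 1, 1, 1) = 47775

Hook-length formula: f^λ = n! / Π hook(c), product over all cells c of the Young diagram. For λ = (5, 3, 2, 1, 1, 1, 1), n = 14 boxes. Hook lengths by row (left-to-right, top-to-bottom): [11, 6, 4, 2, 1]; [8, 3, 1]; [6, 1]; [4]; [3]; [2]; [1]. Product of hooks = 1824768. So f^λ = 14! / 1824768 = 87178291200 / 1824768 = 47775.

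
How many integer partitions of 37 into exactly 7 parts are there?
p(37, 7 parts) = 1824

Partitions of n into exactly k parts are in bijection with partitions of n − k into at most k parts (subtract 1 from each part). So p(37, exactly 7) = p(30, parts ≤ 7). Computing via the recurrence p(m, j) = p(m, j−1) + p(m−j, j) gives 1824.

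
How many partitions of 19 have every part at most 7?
p(19, parts ≤ 7) = 300

Use the recurrence p(n, m) = p(n, m−1) + p(n−m, m): either the largest part is < m (count p(n, m−1)) or the largest part is exactly m (remove one copy of m, count p(n−m, m)). With p(0, ·) = 1 this gives p(19, parts ≤ 7) = 300. (By conjugating Young diagrams, this also counts partitions of 19 into at most 7 parts.)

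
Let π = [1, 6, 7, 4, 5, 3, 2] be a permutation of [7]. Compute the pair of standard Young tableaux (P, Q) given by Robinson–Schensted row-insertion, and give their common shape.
P = [1, 2, 5] / [3, 7] / [4] / [6];  Q = [1, 2, 3] / [4, 5] / [6] / [7];  common shape = (3, 2, 1, 1)

Row-insert the values π_1, π_2, … into P one at a time, bumping the leftmost entry strictly greater than the inserted value down to the next row. The recording tableau Q records, in position (i, j), the step at which that cell was added to P.
  Insert 1 (step 1): P = [1];  Q = [1]
  Insert 6 (step 2): P = [1, 6];  Q = [1, 2]
  Insert 7 (step 3): P = [1, 6, 7];  Q = [1, 2, 3]
  Insert 4 (step 4): P = [1, 4, 7] / [6];  Q = [1, 2, 3] / [4]
  Insert 5 (step 5): P = [1, 4, 5] / [6, 7];  Q = [1, 2, 3] / [4, 5]
  Insert 3 (step 6): P = [1, 3, 5] / [4, 7] / [6];  Q = [1, 2, 3] / [4, 5] / [6]
  Insert 2 (step 7): P = [1, 2, 5] / [3, 7] / [4] / [6];  Q = [1, 2, 3] / [4, 5] / [6] / [7]
Final shape: (3, 2, 1, 1).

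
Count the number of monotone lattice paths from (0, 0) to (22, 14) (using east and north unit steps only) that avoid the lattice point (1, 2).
Number of paths = 2731845240

Total paths from (0, 0) to (22, 14): C(36, 22) = 3796297200. Paths through (1, 2): (paths (0, 0) → (1, 2)) × (paths (1, 2) → (22, 14)) = C(3, 1) · C(33, 21) = 3 · 354817320 = 1064451960. Avoidance count = 3796297200 − 1064451960 = 2731845240.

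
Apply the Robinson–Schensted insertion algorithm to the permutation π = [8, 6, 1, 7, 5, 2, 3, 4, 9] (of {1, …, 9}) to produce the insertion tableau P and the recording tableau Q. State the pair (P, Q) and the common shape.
P = [1, 2, 3, 4, 9] / [5, 7] / [6] / [8];  Q = [1, 4, 7, 8, 9] / [2, 5] / [3] / [6];  common shape = (5, 2, 1, 1)

Row-insert the values π_1, π_2, … into P one at a time, bumping the leftmost entry strictly greater than the inserted value down to the next row. The recording tableau Q records, in position (i, j), the step at which that cell was added to P.
  Insert 8 (step 1): P = [8];  Q = [1]
  Insert 6 (step 2): P = [6] / [8];  Q = [1] / [2]
  Insert 1 (step 3): P = [1] / [6] / [8];  Q = [1] / [2] / [3]
  Insert 7 (step 4): P = [1, 7] / [6] / [8];  Q = [1, 4] / [2] / [3]
  Insert 5 (step 5): P = [1, 5] / [6, 7] / [8];  Q = [1, 4] / [2, 5] / [3]
  Insert 2 (step 6): P = [1, 2] / [5, 7] / [6] / [8];  Q = [1, 4] / [2, 5] / [3] / [6]
  Insert 3 (step 7): P = [1, 2, 3] / [5, 7] / [6] / [8];  Q = [1, 4, 7] / [2, 5] / [3] / [6]
  Insert 4 (step 8): P = [1, 2, 3, 4] / [5, 7] / [6] / [8];  Q = [1, 4, 7, 8] / [2, 5] / [3] / [6]
  Insert 9 (step 9): P = [1, 2, 3, 4, 9] / [5, 7] / [6] / [8];  Q = [1, 4, 7, 8, 9] / [2, 5] / [3] / [6]
Final shape: (5, 2, 1, 1).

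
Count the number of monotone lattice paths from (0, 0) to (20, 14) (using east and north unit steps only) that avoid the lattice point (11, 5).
Number of paths = 1179603480

Total paths from (0, 0) to (20, 14): C(34, 20) = 1391975640. Paths through (11, 5): (paths (0, 0) → (11, 5)) × (paths (11, 5) → (20, 14)) = C(16, 11) · C(18, 9) = 4368 · 48620 = 212372160. Avoidance count = 1391975640 − 212372160 = 1179603480.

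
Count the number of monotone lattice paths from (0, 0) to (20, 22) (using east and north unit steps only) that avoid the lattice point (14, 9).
Number of paths = 491619608340

Total paths from (0, 0) to (20, 22): C(42, 20) = 513791607420. Paths through (14, 9): (paths (0, 0) → (14, 9)) × (paths (14, 9) → (20, 22)) = C(23, 14) · C(19, 6) = 817190 · 27132 = 22171999080. Avoidance count = 513791607420 − 22171999080 = 491619608340.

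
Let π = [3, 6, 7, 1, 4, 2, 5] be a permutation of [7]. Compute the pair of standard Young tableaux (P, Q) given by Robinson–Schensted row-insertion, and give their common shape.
P = [1, 2, 5] / [3, 4, 7] / [6];  Q = [1, 2, 3] / [4, 5, 7] / [6];  common shape = (3, 3, 1)

Row-insert the values π_1, π_2, … into P one at a time, bumping the leftmost entry strictly greater than the inserted value down to the next row. The recording tableau Q records, in position (i, j), the step at which that cell was added to P.
  Insert 3 (step 1): P = [3];  Q = [1]
  Insert 6 (step 2): P = [3, 6];  Q = [1, 2]
  Insert 7 (step 3): P = [3, 6, 7];  Q = [1, 2, 3]
  Insert 1 (step 4): P = [1, 6, 7] / [3];  Q = [1, 2, 3] / [4]
  Insert 4 (step 5): P = [1, 4, 7] / [3, 6];  Q = [1, 2, 3] / [4, 5]
  Insert 2 (step 6): P = [1, 2, 7] / [3, 4] / [6];  Q = [1, 2, 3] / [4, 5] / [6]
  Insert 5 (step 7): P = [1, 2, 5] / [3, 4, 7] / [6];  Q = [1, 2, 3] / [4, 5, 7] / [6]
Final shape: (3, 3, 1).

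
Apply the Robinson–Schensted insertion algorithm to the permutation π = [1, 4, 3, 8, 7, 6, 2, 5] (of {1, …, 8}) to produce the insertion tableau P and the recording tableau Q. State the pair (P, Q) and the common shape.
P = [1, 2, 5] / [3, 6] / [4, 7] / [8];  Q = [1, 2, 4] / [3, 5] / [6, 8] / [7];  common shape = (3, 2, 2, 1)

Row-insert the values π_1, π_2, … into P one at a time, bumping the leftmost entry strictly greater than the inserted value down to the next row. The recording tableau Q records, in position (i, j), the step at which that cell was added to P.
  Insert 1 (step 1): P = [1];  Q = [1]
  Insert 4 (step 2): P = [1, 4];  Q = [1, 2]
  Insert 3 (step 3): P = [1, 3] / [4];  Q = [1, 2] / [3]
  Insert 8 (step 4): P = [1, 3, 8] / [4];  Q = [1, 2, 4] / [3]
  Insert 7 (step 5): P = [1, 3, 7] / [4, 8];  Q = [1, 2, 4] / [3, 5]
  Insert 6 (step 6): P = [1, 3, 6] / [4, 7] / [8];  Q = [1, 2, 4] / [3, 5] / [6]
  Insert 2 (step 7): P = [1, 2, 6] / [3, 7] / [4] / [8];  Q = [1, 2, 4] / [3, 5] / [6] / [7]
  Insert 5 (step 8): P = [1, 2, 5] / [3, 6] / [4, 7] / [8];  Q = [1, 2, 4] / [3, 5] / [6, 8] / [7]
Final shape: (3, 2, 2, 1).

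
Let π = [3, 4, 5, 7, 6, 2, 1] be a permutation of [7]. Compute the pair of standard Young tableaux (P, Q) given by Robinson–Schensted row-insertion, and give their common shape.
P = [1, 4, 5, 6] / [2] / [3] / [7];  Q = [1, 2, 3, 4] / [5] / [6] / [7];  common shape = (4, 1, 1, 1)

Row-insert the values π_1, π_2, … into P one at a time, bumping the leftmost entry strictly greater than the inserted value down to the next row. The recording tableau Q records, in position (i, j), the step at which that cell was added to P.
  Insert 3 (step 1): P = [3];  Q = [1]
  Insert 4 (step 2): P = [3, 4];  Q = [1, 2]
  Insert 5 (step 3): P = [3, 4, 5];  Q = [1, 2, 3]
  Insert 7 (step 4): P = [3, 4, 5, 7];  Q = [1, 2, 3, 4]
  Insert 6 (step 5): P = [3, 4, 5, 6] / [7];  Q = [1, 2, 3, 4] / [5]
  Insert 2 (step 6): P = [2, 4, 5, 6] / [3] / [7];  Q = [1, 2, 3, 4] / [5] / [6]
  Insert 1 (step 7): P = [1, 4, 5, 6] / [2] / [3] / [7];  Q = [1, 2, 3, 4] / [5] / [6] / [7]
Final shape: (4, 1, 1, 1).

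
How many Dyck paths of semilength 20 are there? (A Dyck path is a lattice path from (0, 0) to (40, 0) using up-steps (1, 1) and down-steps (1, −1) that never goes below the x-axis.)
C_20 = 6564120420

These Dyck paths are counted by the Catalan number C_n = (1/(n + 1)) · C(2n, n). For n = 20: C_20 = (1/21) · C(40, 20) = 137846528820/21 = 6564120420.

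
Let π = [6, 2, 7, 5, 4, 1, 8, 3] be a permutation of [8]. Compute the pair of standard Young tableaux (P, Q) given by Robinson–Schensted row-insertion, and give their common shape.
P = [1, 3, 8] / [2, 4] / [5, 7] / [6];  Q = [1, 3, 7] / [2, 4] / [5, 8] / [6];  common shape = (3, 2, 2, 1)

Row-insert the values π_1, π_2, … into P one at a time, bumping the leftmost entry strictly greater than the inserted value down to the next row. The recording tableau Q records, in position (i, j), the step at which that cell was added to P.
  Insert 6 (step 1): P = [6];  Q = [1]
  Insert 2 (step 2): P = [2] / [6];  Q = [1] / [2]
  Insert 7 (step 3): P = [2, 7] / [6];  Q = [1, 3] / [2]
  Insert 5 (step 4): P = [2, 5] / [6, 7];  Q = [1, 3] / [2, 4]
  Insert 4 (step 5): P = [2, 4] / [5, 7] / [6];  Q = [1, 3] / [2, 4] / [5]
  Insert 1 (step 6): P = [1, 4] / [2, 7] / [5] / [6];  Q = [1, 3] / [2, 4] / [5] / [6]
  Insert 8 (step 7): P = [1, 4, 8] / [2, 7] / [5] / [6];  Q = [1, 3, 7] / [2, 4] / [5] / [6]
  Insert 3 (step 8): P = [1, 3, 8] / [2, 4] / [5, 7] / [6];  Q = [1, 3, 7] / [2, 4] / [5, 8] / [6]
Final shape: (3, 2, 2, 1).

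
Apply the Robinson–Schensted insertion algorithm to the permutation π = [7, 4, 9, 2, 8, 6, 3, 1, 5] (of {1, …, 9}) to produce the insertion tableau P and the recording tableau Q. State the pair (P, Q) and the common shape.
P = [1, 3, 5] / [2, 6] / [4, 8] / [7] / [9];  Q = [1, 3, 9] / [2, 5] / [4, 6] / [7] / [8];  common shape = (3, 2, 2, 1, 1)

Row-insert the values π_1, π_2, … into P one at a time, bumping the leftmost entry strictly greater than the inserted value down to the next row. The recording tableau Q records, in position (i, j), the step at which that cell was added to P.
  Insert 7 (step 1): P = [7];  Q = [1]
  Insert 4 (step 2): P = [4] / [7];  Q = [1] / [2]
  Insert 9 (step 3): P = [4, 9] / [7];  Q = [1, 3] / [2]
  Insert 2 (step 4): P = [2, 9] / [4] / [7];  Q = [1, 3] / [2] / [4]
  Insert 8 (step 5): P = [2, 8] / [4, 9] / [7];  Q = [1, 3] / [2, 5] / [4]
  Insert 6 (step 6): P = [2, 6] / [4, 8] / [7, 9];  Q = [1, 3] / [2, 5] / [4, 6]
  Insert 3 (step 7): P = [2, 3] / [4, 6] / [7, 8] / [9];  Q = [1, 3] / [2, 5] / [4, 6] / [7]
  Insert 1 (step 8): P = [1, 3] / [2, 6] / [4, 8] / [7] / [9];  Q = [1, 3] / [2, 5] / [4, 6] / [7] / [8]
  Insert 5 (step 9): P = [1, 3, 5] / [2, 6] / [4, 8] / [7] / [9];  Q = [1, 3, 9] / [2, 5] / [4, 6] / [7] / [8]
Final shape: (3, 2, 2, 1, 1).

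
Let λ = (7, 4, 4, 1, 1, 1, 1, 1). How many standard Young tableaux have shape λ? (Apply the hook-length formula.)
# SYT of shape (7, 4, 4, 1, 1, 1, 1, 1) = 55426800

Hook-length formula: f^λ = n! / Π hook(c), product over all cells c of the Young diagram. For λ = (7, 4, 4, 1, 1, 1, 1, 1), n = 20 boxes. Hook lengths by row (left-to-right, top-to-bottom): [14, 8, 7, 6, 3, 2, 1]; [10, 4, 3, 2]; [9, 3, 2, 1]; [5]; [4]; [3]; [2]; [1]. Product of hooks = 43893964800. So f^λ = 20! / 43893964800 = 2432902008176640000 / 43893964800 = 55426800.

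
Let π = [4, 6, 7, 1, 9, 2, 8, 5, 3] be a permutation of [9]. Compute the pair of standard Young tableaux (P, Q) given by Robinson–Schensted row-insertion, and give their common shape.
P = [1, 2, 3, 8] / [4, 5, 7] / [6] / [9];  Q = [1, 2, 3, 5] / [4, 6, 7] / [8] / [9];  common shape = (4, 3, 1, 1)

Row-insert the values π_1, π_2, … into P one at a time, bumping the leftmost entry strictly greater than the inserted value down to the next row. The recording tableau Q records, in position (i, j), the step at which that cell was added to P.
  Insert 4 (step 1): P = [4];  Q = [1]
  Insert 6 (step 2): P = [4, 6];  Q = [1, 2]
  Insert 7 (step 3): P = [4, 6, 7];  Q = [1, 2, 3]
  Insert 1 (step 4): P = [1, 6, 7] / [4];  Q = [1, 2, 3] / [4]
  Insert 9 (step 5): P = [1, 6, 7, 9] / [4];  Q = [1, 2, 3, 5] / [4]
  Insert 2 (step 6): P = [1, 2, 7, 9] / [4, 6];  Q = [1, 2, 3, 5] / [4, 6]
  Insert 8 (step 7): P = [1, 2, 7, 8] / [4, 6, 9];  Q = [1, 2, 3, 5] / [4, 6, 7]
  Insert 5 (step 8): P = [1, 2, 5, 8] / [4, 6, 7] / [9];  Q = [1, 2, 3, 5] / [4, 6, 7] / [8]
  Insert 3 (step 9): P = [1, 2, 3, 8] / [4, 5, 7] / [6] / [9];  Q = [1, 2, 3, 5] / [4, 6, 7] / [8] / [9]
Final shape: (4, 3, 1, 1).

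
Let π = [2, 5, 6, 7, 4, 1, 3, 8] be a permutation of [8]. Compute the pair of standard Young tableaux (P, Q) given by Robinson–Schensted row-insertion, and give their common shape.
P = [1, 3, 6, 7, 8] / [2, 4] / [5];  Q = [1, 2, 3, 4, 8] / [5, 7] / [6];  common shape = (5, 2, 1)

Row-insert the values π_1, π_2, … into P one at a time, bumping the leftmost entry strictly greater than the inserted value down to the next row. The recording tableau Q records, in position (i, j), the step at which that cell was added to P.
  Insert 2 (step 1): P = [2];  Q = [1]
  Insert 5 (step 2): P = [2, 5];  Q = [1, 2]
  Insert 6 (step 3): P = [2, 5, 6];  Q = [1, 2, 3]
  Insert 7 (step 4): P = [2, 5, 6, 7];  Q = [1, 2, 3, 4]
  Insert 4 (step 5): P = [2, 4, 6, 7] / [5];  Q = [1, 2, 3, 4] / [5]
  Insert 1 (step 6): P = [1, 4, 6, 7] / [2] / [5];  Q = [1, 2, 3, 4] / [5] / [6]
  Insert 3 (step 7): P = [1, 3, 6, 7] / [2, 4] / [5];  Q = [1, 2, 3, 4] / [5, 7] / [6]
  Insert 8 (step 8): P = [1, 3, 6, 7, 8] / [2, 4] / [5];  Q = [1, 2, 3, 4, 8] / [5, 7] / [6]
Final shape: (5, 2, 1).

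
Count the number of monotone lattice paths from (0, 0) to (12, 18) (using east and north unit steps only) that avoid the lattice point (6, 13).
Number of paths = 73958241

Total paths from (0, 0) to (12, 18): C(30, 12) = 86493225. Paths through (6, 13): (paths (0, 0) → (6, 13)) × (paths (6, 13) → (12, 18)) = C(19, 6) · C(11, 6) = 27132 · 462 = 12534984. Avoidance count = 86493225 − 12534984 = 73958241.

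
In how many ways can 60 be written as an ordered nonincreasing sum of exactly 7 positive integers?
p(60, 7 parts) = 23961

Partitions of n into exactly k parts are in bijection with partitions of n − k into at most k parts (subtract 1 from each part). So p(60, exactly 7) = p(53, parts ≤ 7). Computing via the recurrence p(m, j) = p(m, j−1) + p(m−j, j) gives 23961.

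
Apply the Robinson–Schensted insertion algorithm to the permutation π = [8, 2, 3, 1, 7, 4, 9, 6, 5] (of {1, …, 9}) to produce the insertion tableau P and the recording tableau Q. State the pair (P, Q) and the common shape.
P = [1, 3, 4, 5] / [2, 6, 9] / [7] / [8];  Q = [1, 3, 5, 7] / [2, 6, 8] / [4] / [9];  common shape = (4, 3, 1, 1)

Row-insert the values π_1, π_2, … into P one at a time, bumping the leftmost entry strictly greater than the inserted value down to the next row. The recording tableau Q records, in position (i, j), the step at which that cell was added to P.
  Insert 8 (step 1): P = [8];  Q = [1]
  Insert 2 (step 2): P = [2] / [8];  Q = [1] / [2]
  Insert 3 (step 3): P = [2, 3] / [8];  Q = [1, 3] / [2]
  Insert 1 (step 4): P = [1, 3] / [2] / [8];  Q = [1, 3] / [2] / [4]
  Insert 7 (step 5): P = [1, 3, 7] / [2] / [8];  Q = [1, 3, 5] / [2] / [4]
  Insert 4 (step 6): P = [1, 3, 4] / [2, 7] / [8];  Q = [1, 3, 5] / [2, 6] / [4]
  Insert 9 (step 7): P = [1, 3, 4, 9] / [2, 7] / [8];  Q = [1, 3, 5, 7] / [2, 6] / [4]
  Insert 6 (step 8): P = [1, 3, 4, 6] / [2, 7, 9] / [8];  Q = [1, 3, 5, 7] / [2, 6, 8] / [4]
  Insert 5 (step 9): P = [1, 3, 4, 5] / [2, 6, 9] / [7] / [8];  Q = [1, 3, 5, 7] / [2, 6, 8] / [4] / [9]
Final shape: (4, 3, 1, 1).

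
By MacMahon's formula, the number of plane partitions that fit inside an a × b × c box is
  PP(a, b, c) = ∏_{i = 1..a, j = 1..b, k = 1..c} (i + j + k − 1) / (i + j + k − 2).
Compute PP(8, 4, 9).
PP(8, 4, 9) = 151561524301616

Evaluate the triple product over i = 1..8, j = 1..4, k = 1..9. The factors are (2/1) · (3/2) · (4/3) · (5/4) · (6/5) · (7/6) · (8/7) · (9/8) · … (288 factors total). The numerators and denominators telescope so the product is an integer; carrying out the multiplication exactly gives PP(8, 4, 9) = 151561524301616.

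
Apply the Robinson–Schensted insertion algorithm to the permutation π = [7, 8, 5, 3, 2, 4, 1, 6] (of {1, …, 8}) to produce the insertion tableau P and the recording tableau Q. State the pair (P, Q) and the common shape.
P = [1, 4, 6] / [2, 8] / [3] / [5] / [7];  Q = [1, 2, 8] / [3, 6] / [4] / [5] / [7];  common shape = (3, 2, 1, 1, 1)

Row-insert the values π_1, π_2, … into P one at a time, bumping the leftmost entry strictly greater than the inserted value down to the next row. The recording tableau Q records, in position (i, j), the step at which that cell was added to P.
  Insert 7 (step 1): P = [7];  Q = [1]
  Insert 8 (step 2): P = [7, 8];  Q = [1, 2]
  Insert 5 (step 3): P = [5, 8] / [7];  Q = [1, 2] / [3]
  Insert 3 (step 4): P = [3, 8] / [5] / [7];  Q = [1, 2] / [3] / [4]
  Insert 2 (step 5): P = [2, 8] / [3] / [5] / [7];  Q = [1, 2] / [3] / [4] / [5]
  Insert 4 (step 6): P = [2, 4] / [3, 8] / [5] / [7];  Q = [1, 2] / [3, 6] / [4] / [5]
  Insert 1 (step 7): P = [1, 4] / [2, 8] / [3] / [5] / [7];  Q = [1, 2] / [3, 6] / [4] / [5] / [7]
  Insert 6 (step 8): P = [1, 4, 6] / [2, 8] / [3] / [5] / [7];  Q = [1, 2, 8] / [3, 6] / [4] / [5] / [7]
Final shape: (3, 2, 1, 1, 1).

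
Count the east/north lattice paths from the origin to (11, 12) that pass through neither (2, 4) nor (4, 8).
Number of paths = 898328

Inclusion–exclusion. Total paths: C(23, 11) = 1352078. Through P₁: C(6, 2)·C(17, 9) = 364650. Through P₂: C(12, 4)·C(11, 7) = 163350. Since P₁ is strictly southwest of P₂, a monotone path through both must visit P₁ then P₂; paths through both = C(6, 2)·C(6, 2)·C(11, 7) = 74250. Avoid both = 1352078 − 364650 − 163350 + 74250 = 898328.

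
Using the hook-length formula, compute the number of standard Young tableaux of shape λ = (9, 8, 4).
# SYT of shape (9, 8, 4) = 10287550

Hook-length formula: f^λ = n! / Π hook(c), product over all cells c of the Young diagram. For λ = (9, 8, 4), n = 21 boxes. Hook lengths by row (left-to-right, top-to-bottom): [11, 10, 9, 8, 6, 5, 4, 3, 1]; [9, 8, 7, 6, 4, 3, 2, 1]; [4, 3, 2, 1]. Product of hooks = 4966288588800. So f^λ = 21! / 4966288588800 = 51090942171709440000 / 4966288588800 = 10287550.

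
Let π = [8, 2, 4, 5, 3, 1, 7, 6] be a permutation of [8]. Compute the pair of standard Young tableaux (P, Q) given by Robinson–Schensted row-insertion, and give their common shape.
P = [1, 3, 5, 6] / [2, 7] / [4] / [8];  Q = [1, 3, 4, 7] / [2, 8] / [5] / [6];  common shape = (4, 2, 1, 1)

Row-insert the values π_1, π_2, … into P one at a time, bumping the leftmost entry strictly greater than the inserted value down to the next row. The recording tableau Q records, in position (i, j), the step at which that cell was added to P.
  Insert 8 (step 1): P = [8];  Q = [1]
  Insert 2 (step 2): P = [2] / [8];  Q = [1] / [2]
  Insert 4 (step 3): P = [2, 4] / [8];  Q = [1, 3] / [2]
  Insert 5 (step 4): P = [2, 4, 5] / [8];  Q = [1, 3, 4] / [2]
  Insert 3 (step 5): P = [2, 3, 5] / [4] / [8];  Q = [1, 3, 4] / [2] / [5]
  Insert 1 (step 6): P = [1, 3, 5] / [2] / [4] / [8];  Q = [1, 3, 4] / [2] / [5] / [6]
  Insert 7 (step 7): P = [1, 3, 5, 7] / [2] / [4] / [8];  Q = [1, 3, 4, 7] / [2] / [5] / [6]
  Insert 6 (step 8): P = [1, 3, 5, 6] / [2, 7] / [4] / [8];  Q = [1, 3, 4, 7] / [2, 8] / [5] / [6]
Final shape: (4, 2, 1, 1).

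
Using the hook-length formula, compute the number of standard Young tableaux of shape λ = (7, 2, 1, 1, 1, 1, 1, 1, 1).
# SYT of shape (7, 2, 1, 1, 1, 1, 1, 1, 1) = 36608

Hook-length formula: f^λ = n! / Π hook(c), product over all cells c of the Young diagram. For λ = (7, 2, 1, 1, 1, 1, 1, 1, 1), n = 16 boxes. Hook lengths by row (left-to-right, top-to-bottom): [15, 7, 5, 4, 3, 2, 1]; [9, 1]; [7]; [6]; [5]; [4]; [3]; [2]; [1]. Product of hooks = 571536000. So f^λ = 16! / 571536000 = 20922789888000 / 571536000 = 36608.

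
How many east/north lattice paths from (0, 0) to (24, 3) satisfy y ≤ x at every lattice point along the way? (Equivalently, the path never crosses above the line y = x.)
Number of paths = 2574

By the reflection principle (André's argument), the number of monotone paths to (24, 3) with n ≤ m that never go above y = x is C(27, 24) − C(27, 25) = 2925 − 351 = 2574.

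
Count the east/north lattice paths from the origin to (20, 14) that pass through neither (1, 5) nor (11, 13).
Number of paths = 1328198280

Inclusion–exclusion. Total paths: C(34, 20) = 1391975640. Through P₁: C(6, 1)·C(28, 19) = 41441400. Through P₂: C(24, 11)·C(10, 9) = 24961440. Since P₁ is strictly southwest of P₂, a monotone path through both must visit P₁ then P₂; paths through both = C(6, 1)·C(18, 10)·C(10, 9) = 2625480. Avoid both = 1391975640 − 41441400 − 24961440 + 2625480 = 1328198280.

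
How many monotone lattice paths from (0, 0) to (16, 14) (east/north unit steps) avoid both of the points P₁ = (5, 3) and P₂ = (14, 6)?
Number of paths = 104728683

Inclusion–exclusion. Total paths: C(30, 16) = 145422675. Through P₁: C(8, 5)·C(22, 11) = 39504192. Through P₂: C(20, 14)·C(10, 2) = 1744200. Since P₁ is strictly southwest of P₂, a monotone path through both must visit P₁ then P₂; paths through both = C(8, 5)·C(12, 9)·C(10, 2) = 554400. Avoid both = 145422675 − 39504192 − 1744200 + 554400 = 104728683.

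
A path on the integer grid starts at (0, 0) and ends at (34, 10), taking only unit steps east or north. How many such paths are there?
Number of paths = 2481256778

A monotone lattice path from (0, 0) to (34, 10) consists of 34 east steps and 10 north steps in some order, so it is determined by which 34 of the 44 steps are east. The count is C(44, 34) = 2481256778.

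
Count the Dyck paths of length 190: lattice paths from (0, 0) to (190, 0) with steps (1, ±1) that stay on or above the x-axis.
C_95 = 944973797977428207852605870454939596837230758234904050

These Dyck paths are counted by the Catalan number C_n = (1/(n + 1)) · C(2n, n). For n = 95: C_95 = (1/96) · C(190, 95) = 90717484605833107953850163563674201296374152790550788800/96 = 944973797977428207852605870454939596837230758234904050.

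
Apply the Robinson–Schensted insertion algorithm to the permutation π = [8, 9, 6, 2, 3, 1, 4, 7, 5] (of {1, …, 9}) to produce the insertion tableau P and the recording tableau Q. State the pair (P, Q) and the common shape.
P = [1, 3, 4, 5] / [2, 7] / [6, 9] / [8];  Q = [1, 2, 7, 8] / [3, 5] / [4, 9] / [6];  common shape = (4, 2, 2, 1)

Row-insert the values π_1, π_2, … into P one at a time, bumping the leftmost entry strictly greater than the inserted value down to the next row. The recording tableau Q records, in position (i, j), the step at which that cell was added to P.
  Insert 8 (step 1): P = [8];  Q = [1]
  Insert 9 (step 2): P = [8, 9];  Q = [1, 2]
  Insert 6 (step 3): P = [6, 9] / [8];  Q = [1, 2] / [3]
  Insert 2 (step 4): P = [2, 9] / [6] / [8];  Q = [1, 2] / [3] / [4]
  Insert 3 (step 5): P = [2, 3] / [6, 9] / [8];  Q = [1, 2] / [3, 5] / [4]
  Insert 1 (step 6): P = [1, 3] / [2, 9] / [6] / [8];  Q = [1, 2] / [3, 5] / [4] / [6]
  Insert 4 (step 7): P = [1, 3, 4] / [2, 9] / [6] / [8];  Q = [1, 2, 7] / [3, 5] / [4] / [6]
  Insert 7 (step 8): P = [1, 3, 4, 7] / [2, 9] / [6] / [8];  Q = [1, 2, 7, 8] / [3, 5] / [4] / [6]
  Insert 5 (step 9): P = [1, 3, 4, 5] / [2, 7] / [6, 9] / [8];  Q = [1, 2, 7, 8] / [3, 5] / [4, 9] / [6]
Final shape: (4, 2, 2, 1).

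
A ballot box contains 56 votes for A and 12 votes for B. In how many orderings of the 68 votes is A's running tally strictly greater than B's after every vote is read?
Strict-lead orderings = 4711898932312

Total orderings of the 68 votes with 56 for A: C(68, 56) = 7282025622664. By the Bertrand ballot formula (Cycle Lemma / reflection principle), the number of orderings in which A is strictly ahead of B throughout is (p − q)/(p + q) · C(p + q, p) = (56 − 12)/(56 + 12) · 7282025622664 = 4711898932312.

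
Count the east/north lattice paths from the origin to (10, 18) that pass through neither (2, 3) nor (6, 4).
Number of paths = 7730370

Inclusion–exclusion. Total paths: C(28, 10) = 13123110. Through P₁: C(5, 2)·C(23, 8) = 4903140. Through P₂: C(10, 6)·C(18, 4) = 642600. Since P₁ is strictly southwest of P₂, a monotone path through both must visit P₁ then P₂; paths through both = C(5, 2)·C(5, 4)·C(18, 4) = 153000. Avoid both = 13123110 − 4903140 − 642600 + 153000 = 7730370.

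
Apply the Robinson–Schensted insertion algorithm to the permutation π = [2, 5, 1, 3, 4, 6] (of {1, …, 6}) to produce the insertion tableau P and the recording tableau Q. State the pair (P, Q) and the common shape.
P = [1, 3, 4, 6] / [2, 5];  Q = [1, 2, 5, 6] / [3, 4];  common shape = (4, 2)

Row-insert the values π_1, π_2, … into P one at a time, bumping the leftmost entry strictly greater than the inserted value down to the next row. The recording tableau Q records, in position (i, j), the step at which that cell was added to P.
  Insert 2 (step 1): P = [2];  Q = [1]
  Insert 5 (step 2): P = [2, 5];  Q = [1, 2]
  Insert 1 (step 3): P = [1, 5] / [2];  Q = [1, 2] / [3]
  Insert 3 (step 4): P = [1, 3] / [2, 5];  Q = [1, 2] / [3, 4]
  Insert 4 (step 5): P = [1, 3, 4] / [2, 5];  Q = [1, 2, 5] / [3, 4]
  Insert 6 (step 6): P = [1, 3, 4, 6] / [2, 5];  Q = [1, 2, 5, 6] / [3, 4]
Final shape: (4, 2).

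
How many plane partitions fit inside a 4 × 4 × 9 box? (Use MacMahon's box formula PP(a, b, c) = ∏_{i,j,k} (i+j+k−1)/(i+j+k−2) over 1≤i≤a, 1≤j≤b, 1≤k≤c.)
PP(4, 4, 9) = 677352676

Evaluate the triple product over i = 1..4, j = 1..4, k = 1..9. The factors are (2/1) · (3/2) · (4/3) · (5/4) · (6/5) · (7/6) · (8/7) · (9/8) · … (144 factors total). The numerators and denominators telescope so the product is an integer; carrying out the multiplication exactly gives PP(4, 4, 9) = 677352676.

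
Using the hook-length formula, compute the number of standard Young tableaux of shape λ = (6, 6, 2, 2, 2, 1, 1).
# SYT of shape (6, 6, 2, 2, 2, 1, 1) = 61725300

Hook-length formula: f^λ = n! / Π hook(c), product over all cells c of the Young diagram. For λ = (6, 6, 2, 2, 2, 1, 1), n = 20 boxes. Hook lengths by row (left-to-right, top-to-bottom): [12, 9, 5, 4, 3, 2]; [11, 8, 4, 3, 2, 1]; [6, 3]; [5, 2]; [4, 1]; [2]; [1]. Product of hooks = 39414988800. So f^λ = 20! / 39414988800 = 2432902008176640000 / 39414988800 = 61725300.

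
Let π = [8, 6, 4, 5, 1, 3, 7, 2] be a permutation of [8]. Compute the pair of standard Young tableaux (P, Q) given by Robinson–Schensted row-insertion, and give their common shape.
P = [1, 2, 7] / [3, 5] / [4] / [6] / [8];  Q = [1, 4, 7] / [2, 6] / [3] / [5] / [8];  common shape = (3, 2, 1, 1, 1)

Row-insert the values π_1, π_2, … into P one at a time, bumping the leftmost entry strictly greater than the inserted value down to the next row. The recording tableau Q records, in position (i, j), the step at which that cell was added to P.
  Insert 8 (step 1): P = [8];  Q = [1]
  Insert 6 (step 2): P = [6] / [8];  Q = [1] / [2]
  Insert 4 (step 3): P = [4] / [6] / [8];  Q = [1] / [2] / [3]
  Insert 5 (step 4): P = [4, 5] / [6] / [8];  Q = [1, 4] / [2] / [3]
  Insert 1 (step 5): P = [1, 5] / [4] / [6] / [8];  Q = [1, 4] / [2] / [3] / [5]
  Insert 3 (step 6): P = [1, 3] / [4, 5] / [6] / [8];  Q = [1, 4] / [2, 6] / [3] / [5]
  Insert 7 (step 7): P = [1, 3, 7] / [4, 5] / [6] / [8];  Q = [1, 4, 7] / [2, 6] / [3] / [5]
  Insert 2 (step 8): P = [1, 2, 7] / [3, 5] / [4] / [6] / [8];  Q = [1, 4, 7] / [2, 6] / [3] / [5] / [8]
Final shape: (3, 2, 1, 1, 1).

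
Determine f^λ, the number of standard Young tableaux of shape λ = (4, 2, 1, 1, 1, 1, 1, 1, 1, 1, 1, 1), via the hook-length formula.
# SYT of shape (4, 2, 1, 1, 1, 1, 1, 1, 1, 1, 1, 1) = 4004

Hook-length formula: f^λ = n! / Π hook(c), product over all cells c of the Young diagram. For λ = (4, 2, 1, 1, 1, 1, 1, 1, 1, 1, 1, 1), n = 16 boxes. Hook lengths by row (left-to-right, top-to-bottom): [15, 4, 2, 1]; [12, 1]; [10]; [9]; [8]; [7]; [6]; [5]; [4]; [3]; [2]; [1]. Product of hooks = 5225472000. So f^λ = 16! / 5225472000 = 20922789888000 / 5225472000 = 4004.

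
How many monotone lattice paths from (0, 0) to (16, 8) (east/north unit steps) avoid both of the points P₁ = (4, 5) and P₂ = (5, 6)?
Number of paths = 661761

Inclusion–exclusion. Total paths: C(24, 16) = 735471. Through P₁: C(9, 4)·C(15, 12) = 57330. Through P₂: C(11, 5)·C(13, 11) = 36036. Since P₁ is strictly southwest of P₂, a monotone path through both must visit P₁ then P₂; paths through both = C(9, 4)·C(2, 1)·C(13, 11) = 19656. Avoid both = 735471 − 57330 − 36036 + 19656 = 661761.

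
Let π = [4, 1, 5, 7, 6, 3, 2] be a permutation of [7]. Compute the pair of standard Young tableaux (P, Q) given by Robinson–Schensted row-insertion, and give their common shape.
P = [1, 2, 6] / [3, 5] / [4] / [7];  Q = [1, 3, 4] / [2, 5] / [6] / [7];  common shape = (3, 2, 1, 1)

Row-insert the values π_1, π_2, … into P one at a time, bumping the leftmost entry strictly greater than the inserted value down to the next row. The recording tableau Q records, in position (i, j), the step at which that cell was added to P.
  Insert 4 (step 1): P = [4];  Q = [1]
  Insert 1 (step 2): P = [1] / [4];  Q = [1] / [2]
  Insert 5 (step 3): P = [1, 5] / [4];  Q = [1, 3] / [2]
  Insert 7 (step 4): P = [1, 5, 7] / [4];  Q = [1, 3, 4] / [2]
  Insert 6 (step 5): P = [1, 5, 6] / [4, 7];  Q = [1, 3, 4] / [2, 5]
  Insert 3 (step 6): P = [1, 3, 6] / [4, 5] / [7];  Q = [1, 3, 4] / [2, 5] / [6]
  Insert 2 (step 7): P = [1, 2, 6] / [3, 5] / [4] / [7];  Q = [1, 3, 4] / [2, 5] / [6] / [7]
Final shape: (3, 2, 1, 1).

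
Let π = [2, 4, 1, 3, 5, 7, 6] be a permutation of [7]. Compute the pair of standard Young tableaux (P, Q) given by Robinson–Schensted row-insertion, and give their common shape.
P = [1, 3, 5, 6] / [2, 4, 7];  Q = [1, 2, 5, 6] / [3, 4, 7];  common shape = (4, 3)

Row-insert the values π_1, π_2, … into P one at a time, bumping the leftmost entry strictly greater than the inserted value down to the next row. The recording tableau Q records, in position (i, j), the step at which that cell was added to P.
  Insert 2 (step 1): P = [2];  Q = [1]
  Insert 4 (step 2): P = [2, 4];  Q = [1, 2]
  Insert 1 (step 3): P = [1, 4] / [2];  Q = [1, 2] / [3]
  Insert 3 (step 4): P = [1, 3] / [2, 4];  Q = [1, 2] / [3, 4]
  Insert 5 (step 5): P = [1, 3, 5] / [2, 4];  Q = [1, 2, 5] / [3, 4]
  Insert 7 (step 6): P = [1, 3, 5, 7] / [2, 4];  Q = [1, 2, 5, 6] / [3, 4]
  Insert 6 (step 7): P = [1, 3, 5, 6] / [2, 4, 7];  Q = [1, 2, 5, 6] / [3, 4, 7]
Final shape: (4, 3).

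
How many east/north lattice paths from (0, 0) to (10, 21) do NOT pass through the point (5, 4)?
Number of paths = 41034081

Total paths from (0, 0) to (10, 21): C(31, 10) = 44352165. Paths through (5, 4): (paths (0, 0) → (5, 4)) × (paths (5, 4) → (10, 21)) = C(9, 5) · C(22, 5) = 126 · 26334 = 3318084. Avoidance count = 44352165 − 3318084 = 41034081.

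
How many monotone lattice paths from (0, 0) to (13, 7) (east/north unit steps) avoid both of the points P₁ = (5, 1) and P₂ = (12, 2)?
Number of paths = 59244

Inclusion–exclusion. Total paths: C(20, 13) = 77520. Through P₁: C(6, 5)·C(14, 8) = 18018. Through P₂: C(14, 12)·C(6, 1) = 546. Since P₁ is strictly southwest of P₂, a monotone path through both must visit P₁ then P₂; paths through both = C(6, 5)·C(8, 7)·C(6, 1) = 288. Avoid both = 77520 − 18018 − 546 + 288 = 59244.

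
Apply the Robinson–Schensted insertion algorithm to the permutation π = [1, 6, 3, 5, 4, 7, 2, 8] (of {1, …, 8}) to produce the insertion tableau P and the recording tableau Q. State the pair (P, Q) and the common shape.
P = [1, 2, 4, 7, 8] / [3] / [5] / [6];  Q = [1, 2, 4, 6, 8] / [3] / [5] / [7];  common shape = (5, 1, 1, 1)

Row-insert the values π_1, π_2, … into P one at a time, bumping the leftmost entry strictly greater than the inserted value down to the next row. The recording tableau Q records, in position (i, j), the step at which that cell was added to P.
  Insert 1 (step 1): P = [1];  Q = [1]
  Insert 6 (step 2): P = [1, 6];  Q = [1, 2]
  Insert 3 (step 3): P = [1, 3] / [6];  Q = [1, 2] / [3]
  Insert 5 (step 4): P = [1, 3, 5] / [6];  Q = [1, 2, 4] / [3]
  Insert 4 (step 5): P = [1, 3, 4] / [5] / [6];  Q = [1, 2, 4] / [3] / [5]
  Insert 7 (step 6): P = [1, 3, 4, 7] / [5] / [6];  Q = [1, 2, 4, 6] / [3] / [5]
  Insert 2 (step 7): P = [1, 2, 4, 7] / [3] / [5] / [6];  Q = [1, 2, 4, 6] / [3] / [5] / [7]
  Insert 8 (step 8): P = [1, 2, 4, 7, 8] / [3] / [5] / [6];  Q = [1, 2, 4, 6, 8] / [3] / [5] / [7]
Final shape: (5, 1, 1, 1).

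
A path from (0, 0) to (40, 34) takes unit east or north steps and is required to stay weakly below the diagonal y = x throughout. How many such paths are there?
Number of paths = 234452556024031572906

By the reflection principle (André's argument), the number of monotone paths to (40, 34) with n ≤ m that never go above y = x is C(74, 40) − C(74, 41) = 1373222113855042069878 − 1138769557831010496972 = 234452556024031572906.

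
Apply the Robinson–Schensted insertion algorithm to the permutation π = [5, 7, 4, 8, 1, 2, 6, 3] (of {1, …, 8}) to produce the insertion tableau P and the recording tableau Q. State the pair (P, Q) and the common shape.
P = [1, 2, 3] / [4, 6, 8] / [5, 7];  Q = [1, 2, 4] / [3, 6, 7] / [5, 8];  common shape = (3, 3, 2)

Row-insert the values π_1, π_2, … into P one at a time, bumping the leftmost entry strictly greater than the inserted value down to the next row. The recording tableau Q records, in position (i, j), the step at which that cell was added to P.
  Insert 5 (step 1): P = [5];  Q = [1]
  Insert 7 (step 2): P = [5, 7];  Q = [1, 2]
  Insert 4 (step 3): P = [4, 7] / [5];  Q = [1, 2] / [3]
  Insert 8 (step 4): P = [4, 7, 8] / [5];  Q = [1, 2, 4] / [3]
  Insert 1 (step 5): P = [1, 7, 8] / [4] / [5];  Q = [1, 2, 4] / [3] / [5]
  Insert 2 (step 6): P = [1, 2, 8] / [4, 7] / [5];  Q = [1, 2, 4] / [3, 6] / [5]
  Insert 6 (step 7): P = [1, 2, 6] / [4, 7, 8] / [5];  Q = [1, 2, 4] / [3, 6, 7] / [5]
  Insert 3 (step 8): P = [1, 2, 3] / [4, 6, 8] / [5, 7];  Q = [1, 2, 4] / [3, 6, 7] / [5, 8]
Final shape: (3, 3, 2).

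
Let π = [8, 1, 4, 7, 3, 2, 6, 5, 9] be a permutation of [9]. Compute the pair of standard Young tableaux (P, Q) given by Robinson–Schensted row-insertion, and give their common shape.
P = [1, 2, 5, 9] / [3, 6] / [4, 7] / [8];  Q = [1, 3, 4, 9] / [2, 7] / [5, 8] / [6];  common shape = (4, 2, 2, 1)

Row-insert the values π_1, π_2, … into P one at a time, bumping the leftmost entry strictly greater than the inserted value down to the next row. The recording tableau Q records, in position (i, j), the step at which that cell was added to P.
  Insert 8 (step 1): P = [8];  Q = [1]
  Insert 1 (step 2): P = [1] / [8];  Q = [1] / [2]
  Insert 4 (step 3): P = [1, 4] / [8];  Q = [1, 3] / [2]
  Insert 7 (step 4): P = [1, 4, 7] / [8];  Q = [1, 3, 4] / [2]
  Insert 3 (step 5): P = [1, 3, 7] / [4] / [8];  Q = [1, 3, 4] / [2] / [5]
  Insert 2 (step 6): P = [1, 2, 7] / [3] / [4] / [8];  Q = [1, 3, 4] / [2] / [5] / [6]
  Insert 6 (step 7): P = [1, 2, 6] / [3, 7] / [4] / [8];  Q = [1, 3, 4] / [2, 7] / [5] / [6]
  Insert 5 (step 8): P = [1, 2, 5] / [3, 6] / [4, 7] / [8];  Q = [1, 3, 4] / [2, 7] / [5, 8] / [6]
  Insert 9 (step 9): P = [1, 2, 5, 9] / [3, 6] / [4, 7] / [8];  Q = [1, 3, 4, 9] / [2, 7] / [5, 8] / [6]
Final shape: (4, 2, 2, 1).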